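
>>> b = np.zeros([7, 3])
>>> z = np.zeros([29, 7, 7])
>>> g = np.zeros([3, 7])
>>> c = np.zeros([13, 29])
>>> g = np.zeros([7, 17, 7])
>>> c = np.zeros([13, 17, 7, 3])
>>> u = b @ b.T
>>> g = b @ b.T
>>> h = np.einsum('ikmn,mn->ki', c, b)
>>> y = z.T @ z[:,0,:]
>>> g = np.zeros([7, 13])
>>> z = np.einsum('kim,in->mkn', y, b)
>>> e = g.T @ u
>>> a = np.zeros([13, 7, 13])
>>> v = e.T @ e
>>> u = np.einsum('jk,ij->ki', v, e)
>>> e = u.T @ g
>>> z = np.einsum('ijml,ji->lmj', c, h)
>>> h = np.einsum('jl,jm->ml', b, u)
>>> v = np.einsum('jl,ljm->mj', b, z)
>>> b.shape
(7, 3)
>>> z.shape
(3, 7, 17)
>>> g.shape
(7, 13)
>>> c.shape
(13, 17, 7, 3)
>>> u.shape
(7, 13)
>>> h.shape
(13, 3)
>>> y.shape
(7, 7, 7)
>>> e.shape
(13, 13)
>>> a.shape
(13, 7, 13)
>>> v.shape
(17, 7)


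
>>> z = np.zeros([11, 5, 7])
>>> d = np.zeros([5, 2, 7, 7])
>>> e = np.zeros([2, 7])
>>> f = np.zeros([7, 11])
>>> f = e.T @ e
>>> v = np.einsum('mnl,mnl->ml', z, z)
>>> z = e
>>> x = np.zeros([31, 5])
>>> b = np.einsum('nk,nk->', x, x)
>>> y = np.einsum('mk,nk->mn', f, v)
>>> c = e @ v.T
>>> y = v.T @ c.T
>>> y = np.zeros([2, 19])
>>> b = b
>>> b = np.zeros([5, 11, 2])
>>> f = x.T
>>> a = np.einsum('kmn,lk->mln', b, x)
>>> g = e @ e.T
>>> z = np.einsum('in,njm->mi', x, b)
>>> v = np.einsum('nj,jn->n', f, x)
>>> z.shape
(2, 31)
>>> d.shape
(5, 2, 7, 7)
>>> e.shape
(2, 7)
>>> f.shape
(5, 31)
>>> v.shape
(5,)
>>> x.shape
(31, 5)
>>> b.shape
(5, 11, 2)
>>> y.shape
(2, 19)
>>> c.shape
(2, 11)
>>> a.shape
(11, 31, 2)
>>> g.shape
(2, 2)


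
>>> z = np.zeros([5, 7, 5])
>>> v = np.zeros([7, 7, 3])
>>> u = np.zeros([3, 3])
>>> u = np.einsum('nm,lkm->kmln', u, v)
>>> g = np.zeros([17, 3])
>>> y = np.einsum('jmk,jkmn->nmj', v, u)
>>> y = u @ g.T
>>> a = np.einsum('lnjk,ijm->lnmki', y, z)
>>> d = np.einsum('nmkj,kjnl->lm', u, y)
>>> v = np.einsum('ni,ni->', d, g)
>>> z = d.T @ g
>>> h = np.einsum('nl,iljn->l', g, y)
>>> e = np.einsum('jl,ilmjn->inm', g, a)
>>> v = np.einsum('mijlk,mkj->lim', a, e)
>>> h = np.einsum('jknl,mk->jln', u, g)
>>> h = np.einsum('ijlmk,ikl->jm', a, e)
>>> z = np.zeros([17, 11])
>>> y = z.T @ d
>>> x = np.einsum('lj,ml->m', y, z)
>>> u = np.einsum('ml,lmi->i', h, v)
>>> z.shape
(17, 11)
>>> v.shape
(17, 3, 7)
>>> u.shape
(7,)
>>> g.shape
(17, 3)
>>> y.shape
(11, 3)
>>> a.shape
(7, 3, 5, 17, 5)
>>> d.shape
(17, 3)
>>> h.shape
(3, 17)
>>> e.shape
(7, 5, 5)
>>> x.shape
(17,)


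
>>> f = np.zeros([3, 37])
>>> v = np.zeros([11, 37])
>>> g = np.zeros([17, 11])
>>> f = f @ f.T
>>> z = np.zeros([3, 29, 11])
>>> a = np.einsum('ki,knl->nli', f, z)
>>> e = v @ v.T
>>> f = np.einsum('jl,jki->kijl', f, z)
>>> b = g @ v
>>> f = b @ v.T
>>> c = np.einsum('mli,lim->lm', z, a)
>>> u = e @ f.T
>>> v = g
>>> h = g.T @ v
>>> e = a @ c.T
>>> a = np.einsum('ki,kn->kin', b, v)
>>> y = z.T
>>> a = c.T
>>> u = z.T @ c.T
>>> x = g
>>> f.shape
(17, 11)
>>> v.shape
(17, 11)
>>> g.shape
(17, 11)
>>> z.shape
(3, 29, 11)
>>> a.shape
(3, 29)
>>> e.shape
(29, 11, 29)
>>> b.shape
(17, 37)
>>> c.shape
(29, 3)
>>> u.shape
(11, 29, 29)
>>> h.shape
(11, 11)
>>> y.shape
(11, 29, 3)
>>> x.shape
(17, 11)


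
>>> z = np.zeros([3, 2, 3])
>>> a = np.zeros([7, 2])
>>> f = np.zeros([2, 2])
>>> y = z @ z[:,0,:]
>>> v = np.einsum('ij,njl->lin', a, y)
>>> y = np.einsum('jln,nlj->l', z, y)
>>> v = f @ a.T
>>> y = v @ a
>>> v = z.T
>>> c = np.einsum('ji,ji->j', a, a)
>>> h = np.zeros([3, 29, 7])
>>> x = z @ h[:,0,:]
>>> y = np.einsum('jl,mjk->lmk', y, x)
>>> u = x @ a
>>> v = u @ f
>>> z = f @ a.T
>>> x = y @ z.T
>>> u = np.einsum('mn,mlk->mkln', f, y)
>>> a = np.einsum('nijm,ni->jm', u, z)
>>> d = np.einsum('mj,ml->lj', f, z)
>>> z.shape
(2, 7)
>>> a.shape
(3, 2)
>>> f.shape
(2, 2)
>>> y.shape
(2, 3, 7)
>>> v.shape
(3, 2, 2)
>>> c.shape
(7,)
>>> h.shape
(3, 29, 7)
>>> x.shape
(2, 3, 2)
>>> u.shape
(2, 7, 3, 2)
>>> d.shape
(7, 2)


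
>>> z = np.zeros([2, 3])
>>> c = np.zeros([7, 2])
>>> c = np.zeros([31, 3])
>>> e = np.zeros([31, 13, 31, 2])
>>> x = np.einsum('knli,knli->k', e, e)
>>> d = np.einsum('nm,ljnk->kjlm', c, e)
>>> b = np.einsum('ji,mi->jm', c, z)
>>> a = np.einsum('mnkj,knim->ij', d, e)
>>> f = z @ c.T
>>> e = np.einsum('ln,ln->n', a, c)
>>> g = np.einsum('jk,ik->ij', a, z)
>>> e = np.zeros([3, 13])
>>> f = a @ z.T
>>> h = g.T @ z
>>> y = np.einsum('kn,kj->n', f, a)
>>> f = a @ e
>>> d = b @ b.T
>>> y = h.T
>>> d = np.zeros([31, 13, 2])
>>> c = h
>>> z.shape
(2, 3)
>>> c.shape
(31, 3)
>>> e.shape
(3, 13)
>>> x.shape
(31,)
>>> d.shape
(31, 13, 2)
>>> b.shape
(31, 2)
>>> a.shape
(31, 3)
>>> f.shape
(31, 13)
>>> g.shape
(2, 31)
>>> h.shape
(31, 3)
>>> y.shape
(3, 31)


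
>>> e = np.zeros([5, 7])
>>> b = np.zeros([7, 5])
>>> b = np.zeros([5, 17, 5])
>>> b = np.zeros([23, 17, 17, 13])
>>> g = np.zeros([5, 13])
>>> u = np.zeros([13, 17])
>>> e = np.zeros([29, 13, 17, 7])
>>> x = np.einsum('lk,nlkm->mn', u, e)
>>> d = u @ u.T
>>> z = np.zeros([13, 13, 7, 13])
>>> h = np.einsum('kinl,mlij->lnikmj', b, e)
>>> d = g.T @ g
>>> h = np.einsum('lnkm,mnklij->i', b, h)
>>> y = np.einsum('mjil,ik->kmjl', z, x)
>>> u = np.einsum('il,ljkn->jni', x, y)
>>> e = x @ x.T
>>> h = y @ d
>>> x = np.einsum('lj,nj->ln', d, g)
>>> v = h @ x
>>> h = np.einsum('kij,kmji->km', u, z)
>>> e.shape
(7, 7)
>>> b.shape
(23, 17, 17, 13)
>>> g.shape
(5, 13)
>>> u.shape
(13, 13, 7)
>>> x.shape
(13, 5)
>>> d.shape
(13, 13)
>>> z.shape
(13, 13, 7, 13)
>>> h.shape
(13, 13)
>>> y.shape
(29, 13, 13, 13)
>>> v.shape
(29, 13, 13, 5)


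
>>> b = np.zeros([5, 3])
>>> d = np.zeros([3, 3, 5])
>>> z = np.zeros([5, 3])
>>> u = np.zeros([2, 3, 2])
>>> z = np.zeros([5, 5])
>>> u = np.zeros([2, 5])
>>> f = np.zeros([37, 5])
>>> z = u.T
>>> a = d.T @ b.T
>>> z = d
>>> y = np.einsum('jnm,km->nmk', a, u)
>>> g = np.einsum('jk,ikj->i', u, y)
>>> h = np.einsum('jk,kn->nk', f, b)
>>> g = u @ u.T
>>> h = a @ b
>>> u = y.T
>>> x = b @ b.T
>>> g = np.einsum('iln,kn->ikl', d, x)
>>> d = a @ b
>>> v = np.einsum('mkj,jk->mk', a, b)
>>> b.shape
(5, 3)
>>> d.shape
(5, 3, 3)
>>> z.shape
(3, 3, 5)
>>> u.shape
(2, 5, 3)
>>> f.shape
(37, 5)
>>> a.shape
(5, 3, 5)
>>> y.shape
(3, 5, 2)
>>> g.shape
(3, 5, 3)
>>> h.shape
(5, 3, 3)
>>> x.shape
(5, 5)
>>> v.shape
(5, 3)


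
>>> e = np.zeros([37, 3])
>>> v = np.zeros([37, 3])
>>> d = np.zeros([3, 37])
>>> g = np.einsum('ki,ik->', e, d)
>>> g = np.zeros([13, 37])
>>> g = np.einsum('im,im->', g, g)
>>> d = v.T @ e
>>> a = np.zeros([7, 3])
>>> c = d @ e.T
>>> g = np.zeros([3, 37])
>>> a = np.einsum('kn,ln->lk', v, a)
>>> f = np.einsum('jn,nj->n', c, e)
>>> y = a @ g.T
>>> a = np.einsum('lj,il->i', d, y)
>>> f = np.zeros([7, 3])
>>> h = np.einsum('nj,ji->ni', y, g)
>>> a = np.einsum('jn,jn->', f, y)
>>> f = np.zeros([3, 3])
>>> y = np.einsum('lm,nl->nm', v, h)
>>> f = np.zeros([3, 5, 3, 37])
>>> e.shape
(37, 3)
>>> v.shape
(37, 3)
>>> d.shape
(3, 3)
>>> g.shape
(3, 37)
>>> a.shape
()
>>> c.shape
(3, 37)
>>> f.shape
(3, 5, 3, 37)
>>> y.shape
(7, 3)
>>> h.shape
(7, 37)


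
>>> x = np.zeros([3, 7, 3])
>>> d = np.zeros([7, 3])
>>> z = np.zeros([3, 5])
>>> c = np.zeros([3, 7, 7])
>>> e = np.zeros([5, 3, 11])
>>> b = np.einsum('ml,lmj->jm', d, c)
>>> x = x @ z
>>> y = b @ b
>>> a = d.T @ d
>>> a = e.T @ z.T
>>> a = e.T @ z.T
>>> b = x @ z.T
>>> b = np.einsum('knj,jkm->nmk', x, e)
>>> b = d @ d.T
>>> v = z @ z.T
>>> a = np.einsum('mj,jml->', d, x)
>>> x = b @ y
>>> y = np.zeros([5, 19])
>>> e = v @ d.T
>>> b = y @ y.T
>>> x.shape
(7, 7)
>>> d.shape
(7, 3)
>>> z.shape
(3, 5)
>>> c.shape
(3, 7, 7)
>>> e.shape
(3, 7)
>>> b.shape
(5, 5)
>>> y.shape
(5, 19)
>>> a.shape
()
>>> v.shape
(3, 3)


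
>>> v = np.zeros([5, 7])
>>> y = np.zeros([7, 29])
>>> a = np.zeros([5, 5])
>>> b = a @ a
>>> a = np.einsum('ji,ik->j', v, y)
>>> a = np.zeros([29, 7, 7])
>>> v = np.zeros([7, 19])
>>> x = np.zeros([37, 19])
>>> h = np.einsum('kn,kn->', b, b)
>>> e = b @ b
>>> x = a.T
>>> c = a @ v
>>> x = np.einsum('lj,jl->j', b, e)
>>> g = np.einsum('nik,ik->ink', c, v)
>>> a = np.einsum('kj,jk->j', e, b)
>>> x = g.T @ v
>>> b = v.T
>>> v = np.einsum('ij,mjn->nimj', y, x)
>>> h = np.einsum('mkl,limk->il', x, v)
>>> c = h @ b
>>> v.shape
(19, 7, 19, 29)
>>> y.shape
(7, 29)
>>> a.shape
(5,)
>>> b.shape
(19, 7)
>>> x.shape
(19, 29, 19)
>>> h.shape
(7, 19)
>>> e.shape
(5, 5)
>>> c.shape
(7, 7)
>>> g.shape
(7, 29, 19)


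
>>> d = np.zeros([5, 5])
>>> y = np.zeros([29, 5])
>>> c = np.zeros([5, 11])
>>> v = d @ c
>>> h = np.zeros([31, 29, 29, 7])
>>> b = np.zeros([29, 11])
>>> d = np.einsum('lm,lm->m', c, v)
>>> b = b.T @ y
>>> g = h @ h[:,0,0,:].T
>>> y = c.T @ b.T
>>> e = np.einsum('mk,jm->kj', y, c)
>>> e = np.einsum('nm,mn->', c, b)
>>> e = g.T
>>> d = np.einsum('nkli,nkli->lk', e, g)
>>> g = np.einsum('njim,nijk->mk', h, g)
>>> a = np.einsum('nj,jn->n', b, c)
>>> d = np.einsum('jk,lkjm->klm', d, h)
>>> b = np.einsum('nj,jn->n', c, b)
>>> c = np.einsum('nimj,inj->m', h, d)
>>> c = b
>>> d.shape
(29, 31, 7)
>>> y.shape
(11, 11)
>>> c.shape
(5,)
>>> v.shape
(5, 11)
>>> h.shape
(31, 29, 29, 7)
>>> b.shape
(5,)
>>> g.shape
(7, 31)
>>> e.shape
(31, 29, 29, 31)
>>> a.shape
(11,)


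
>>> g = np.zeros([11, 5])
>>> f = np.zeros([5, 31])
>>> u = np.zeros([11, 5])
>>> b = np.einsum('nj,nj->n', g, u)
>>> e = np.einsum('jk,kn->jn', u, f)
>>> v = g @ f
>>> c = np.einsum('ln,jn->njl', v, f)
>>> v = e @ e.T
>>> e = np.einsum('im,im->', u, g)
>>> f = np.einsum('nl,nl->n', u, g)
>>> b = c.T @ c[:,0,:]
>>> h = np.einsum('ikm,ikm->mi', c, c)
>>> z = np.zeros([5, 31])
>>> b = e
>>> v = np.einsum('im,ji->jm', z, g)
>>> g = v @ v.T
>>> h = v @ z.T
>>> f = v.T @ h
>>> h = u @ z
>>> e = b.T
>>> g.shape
(11, 11)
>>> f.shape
(31, 5)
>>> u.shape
(11, 5)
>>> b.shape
()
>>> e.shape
()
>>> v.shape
(11, 31)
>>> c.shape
(31, 5, 11)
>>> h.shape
(11, 31)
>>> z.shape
(5, 31)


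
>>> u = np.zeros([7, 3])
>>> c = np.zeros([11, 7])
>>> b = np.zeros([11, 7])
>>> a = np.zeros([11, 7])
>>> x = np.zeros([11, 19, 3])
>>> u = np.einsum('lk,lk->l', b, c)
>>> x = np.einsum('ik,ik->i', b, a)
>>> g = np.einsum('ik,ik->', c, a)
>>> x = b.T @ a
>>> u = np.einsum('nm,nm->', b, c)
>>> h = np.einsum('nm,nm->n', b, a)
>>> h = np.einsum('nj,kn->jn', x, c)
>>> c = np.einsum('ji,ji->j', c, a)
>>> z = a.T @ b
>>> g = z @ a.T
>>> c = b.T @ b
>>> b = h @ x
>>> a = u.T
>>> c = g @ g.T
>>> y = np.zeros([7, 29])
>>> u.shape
()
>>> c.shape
(7, 7)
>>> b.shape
(7, 7)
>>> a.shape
()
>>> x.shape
(7, 7)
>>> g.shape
(7, 11)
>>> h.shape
(7, 7)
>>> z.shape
(7, 7)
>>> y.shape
(7, 29)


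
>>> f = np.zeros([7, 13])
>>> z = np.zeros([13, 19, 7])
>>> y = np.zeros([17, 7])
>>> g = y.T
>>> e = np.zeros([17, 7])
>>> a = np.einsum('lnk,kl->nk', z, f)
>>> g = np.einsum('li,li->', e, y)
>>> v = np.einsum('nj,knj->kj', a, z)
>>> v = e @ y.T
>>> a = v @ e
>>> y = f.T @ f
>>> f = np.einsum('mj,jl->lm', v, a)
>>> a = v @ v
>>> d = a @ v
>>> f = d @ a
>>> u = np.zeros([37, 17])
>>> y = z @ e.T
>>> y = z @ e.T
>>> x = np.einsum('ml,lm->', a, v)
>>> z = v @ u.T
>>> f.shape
(17, 17)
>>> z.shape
(17, 37)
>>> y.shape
(13, 19, 17)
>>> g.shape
()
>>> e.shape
(17, 7)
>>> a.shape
(17, 17)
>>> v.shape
(17, 17)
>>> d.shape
(17, 17)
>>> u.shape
(37, 17)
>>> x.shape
()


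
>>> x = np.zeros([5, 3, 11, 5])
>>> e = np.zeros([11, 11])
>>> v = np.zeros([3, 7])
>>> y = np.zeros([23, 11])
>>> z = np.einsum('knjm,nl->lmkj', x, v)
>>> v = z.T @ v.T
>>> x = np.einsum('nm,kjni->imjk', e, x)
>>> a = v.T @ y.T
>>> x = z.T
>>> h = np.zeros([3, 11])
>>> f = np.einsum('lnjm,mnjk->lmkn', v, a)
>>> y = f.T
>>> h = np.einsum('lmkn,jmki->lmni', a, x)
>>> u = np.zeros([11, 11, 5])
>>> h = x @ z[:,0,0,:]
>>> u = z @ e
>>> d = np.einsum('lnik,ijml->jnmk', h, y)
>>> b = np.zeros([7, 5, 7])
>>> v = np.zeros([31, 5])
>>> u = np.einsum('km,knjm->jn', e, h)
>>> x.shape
(11, 5, 5, 7)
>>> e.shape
(11, 11)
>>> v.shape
(31, 5)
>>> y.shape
(5, 23, 3, 11)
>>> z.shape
(7, 5, 5, 11)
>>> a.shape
(3, 5, 5, 23)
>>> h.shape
(11, 5, 5, 11)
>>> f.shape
(11, 3, 23, 5)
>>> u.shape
(5, 5)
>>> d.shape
(23, 5, 3, 11)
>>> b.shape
(7, 5, 7)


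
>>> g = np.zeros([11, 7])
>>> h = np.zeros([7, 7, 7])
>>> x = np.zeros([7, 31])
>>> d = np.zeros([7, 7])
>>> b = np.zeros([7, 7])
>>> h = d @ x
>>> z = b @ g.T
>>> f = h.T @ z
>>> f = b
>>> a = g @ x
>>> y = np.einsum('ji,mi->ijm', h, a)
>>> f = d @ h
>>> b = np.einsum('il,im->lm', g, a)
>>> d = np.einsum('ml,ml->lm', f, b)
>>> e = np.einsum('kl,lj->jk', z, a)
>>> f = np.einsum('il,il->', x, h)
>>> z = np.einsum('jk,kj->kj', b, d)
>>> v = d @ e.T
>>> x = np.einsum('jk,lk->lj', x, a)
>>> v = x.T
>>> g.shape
(11, 7)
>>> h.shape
(7, 31)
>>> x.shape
(11, 7)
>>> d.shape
(31, 7)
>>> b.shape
(7, 31)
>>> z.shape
(31, 7)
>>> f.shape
()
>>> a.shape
(11, 31)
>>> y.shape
(31, 7, 11)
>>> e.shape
(31, 7)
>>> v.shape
(7, 11)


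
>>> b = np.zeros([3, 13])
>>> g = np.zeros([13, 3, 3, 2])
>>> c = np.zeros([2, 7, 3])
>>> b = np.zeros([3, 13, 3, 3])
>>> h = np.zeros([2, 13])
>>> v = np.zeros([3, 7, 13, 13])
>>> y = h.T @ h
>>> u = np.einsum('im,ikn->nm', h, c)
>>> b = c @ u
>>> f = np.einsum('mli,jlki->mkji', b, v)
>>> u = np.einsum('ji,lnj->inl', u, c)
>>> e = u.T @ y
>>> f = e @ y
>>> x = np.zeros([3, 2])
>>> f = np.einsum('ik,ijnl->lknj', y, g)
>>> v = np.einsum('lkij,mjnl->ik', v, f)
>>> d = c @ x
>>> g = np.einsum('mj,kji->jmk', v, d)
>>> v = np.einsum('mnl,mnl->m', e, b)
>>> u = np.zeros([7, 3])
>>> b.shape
(2, 7, 13)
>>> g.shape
(7, 13, 2)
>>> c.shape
(2, 7, 3)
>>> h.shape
(2, 13)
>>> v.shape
(2,)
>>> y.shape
(13, 13)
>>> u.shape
(7, 3)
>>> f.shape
(2, 13, 3, 3)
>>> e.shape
(2, 7, 13)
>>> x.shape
(3, 2)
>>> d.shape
(2, 7, 2)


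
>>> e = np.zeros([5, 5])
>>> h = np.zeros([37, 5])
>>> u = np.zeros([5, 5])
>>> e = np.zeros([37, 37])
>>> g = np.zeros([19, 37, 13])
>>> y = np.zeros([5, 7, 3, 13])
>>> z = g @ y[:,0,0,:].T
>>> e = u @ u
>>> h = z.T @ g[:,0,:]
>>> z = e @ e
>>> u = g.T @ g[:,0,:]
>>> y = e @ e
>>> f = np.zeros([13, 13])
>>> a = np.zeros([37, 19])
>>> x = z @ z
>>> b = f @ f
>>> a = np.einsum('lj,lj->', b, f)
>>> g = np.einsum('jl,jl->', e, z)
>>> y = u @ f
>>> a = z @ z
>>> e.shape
(5, 5)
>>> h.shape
(5, 37, 13)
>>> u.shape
(13, 37, 13)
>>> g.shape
()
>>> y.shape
(13, 37, 13)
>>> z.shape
(5, 5)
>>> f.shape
(13, 13)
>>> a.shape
(5, 5)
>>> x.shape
(5, 5)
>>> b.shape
(13, 13)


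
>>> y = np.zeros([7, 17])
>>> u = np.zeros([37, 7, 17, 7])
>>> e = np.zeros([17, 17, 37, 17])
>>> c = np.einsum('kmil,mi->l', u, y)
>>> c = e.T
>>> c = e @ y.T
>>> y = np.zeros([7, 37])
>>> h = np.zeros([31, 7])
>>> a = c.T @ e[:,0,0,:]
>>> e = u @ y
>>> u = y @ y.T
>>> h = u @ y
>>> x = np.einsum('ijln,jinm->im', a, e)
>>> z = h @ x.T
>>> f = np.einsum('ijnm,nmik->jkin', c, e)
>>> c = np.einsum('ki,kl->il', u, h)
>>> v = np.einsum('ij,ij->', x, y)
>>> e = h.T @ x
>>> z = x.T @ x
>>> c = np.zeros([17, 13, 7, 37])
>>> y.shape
(7, 37)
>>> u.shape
(7, 7)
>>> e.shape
(37, 37)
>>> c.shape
(17, 13, 7, 37)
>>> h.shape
(7, 37)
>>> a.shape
(7, 37, 17, 17)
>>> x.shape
(7, 37)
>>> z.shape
(37, 37)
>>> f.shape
(17, 37, 17, 37)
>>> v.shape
()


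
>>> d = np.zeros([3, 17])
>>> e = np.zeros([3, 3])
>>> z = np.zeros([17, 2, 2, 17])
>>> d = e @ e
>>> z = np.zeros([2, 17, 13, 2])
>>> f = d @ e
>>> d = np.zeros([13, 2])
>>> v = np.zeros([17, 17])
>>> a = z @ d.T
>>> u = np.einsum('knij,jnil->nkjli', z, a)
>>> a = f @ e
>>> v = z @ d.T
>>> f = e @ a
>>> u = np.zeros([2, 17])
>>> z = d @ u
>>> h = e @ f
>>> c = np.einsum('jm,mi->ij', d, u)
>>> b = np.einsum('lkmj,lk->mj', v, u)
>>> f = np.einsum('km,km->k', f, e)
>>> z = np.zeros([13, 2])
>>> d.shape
(13, 2)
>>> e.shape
(3, 3)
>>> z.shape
(13, 2)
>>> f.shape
(3,)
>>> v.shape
(2, 17, 13, 13)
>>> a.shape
(3, 3)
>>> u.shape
(2, 17)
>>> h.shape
(3, 3)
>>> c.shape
(17, 13)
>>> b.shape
(13, 13)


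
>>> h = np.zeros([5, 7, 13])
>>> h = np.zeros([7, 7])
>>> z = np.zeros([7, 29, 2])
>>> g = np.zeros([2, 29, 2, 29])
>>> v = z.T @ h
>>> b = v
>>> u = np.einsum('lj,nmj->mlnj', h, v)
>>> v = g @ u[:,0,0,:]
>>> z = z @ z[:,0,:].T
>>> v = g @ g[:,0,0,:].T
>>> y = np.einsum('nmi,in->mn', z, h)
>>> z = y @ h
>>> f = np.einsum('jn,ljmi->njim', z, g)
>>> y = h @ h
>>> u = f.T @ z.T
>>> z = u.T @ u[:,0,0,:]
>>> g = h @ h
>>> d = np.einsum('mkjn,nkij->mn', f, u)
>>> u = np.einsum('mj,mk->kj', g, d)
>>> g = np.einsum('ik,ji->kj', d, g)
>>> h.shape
(7, 7)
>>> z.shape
(29, 29, 29, 29)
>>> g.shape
(2, 7)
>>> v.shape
(2, 29, 2, 2)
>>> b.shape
(2, 29, 7)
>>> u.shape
(2, 7)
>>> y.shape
(7, 7)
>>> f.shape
(7, 29, 29, 2)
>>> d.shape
(7, 2)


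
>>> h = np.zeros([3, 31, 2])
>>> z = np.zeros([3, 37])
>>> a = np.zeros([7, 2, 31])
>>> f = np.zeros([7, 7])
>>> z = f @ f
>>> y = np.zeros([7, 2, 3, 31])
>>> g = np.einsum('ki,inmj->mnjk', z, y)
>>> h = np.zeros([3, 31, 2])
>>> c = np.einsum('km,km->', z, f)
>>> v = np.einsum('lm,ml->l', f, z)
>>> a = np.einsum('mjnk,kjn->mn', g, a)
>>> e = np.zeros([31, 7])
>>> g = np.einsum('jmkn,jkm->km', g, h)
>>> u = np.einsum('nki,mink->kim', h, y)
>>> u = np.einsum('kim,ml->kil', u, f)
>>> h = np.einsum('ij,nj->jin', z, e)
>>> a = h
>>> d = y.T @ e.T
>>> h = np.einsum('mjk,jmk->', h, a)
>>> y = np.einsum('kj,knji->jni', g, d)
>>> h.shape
()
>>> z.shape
(7, 7)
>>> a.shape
(7, 7, 31)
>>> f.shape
(7, 7)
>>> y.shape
(2, 3, 31)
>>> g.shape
(31, 2)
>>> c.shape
()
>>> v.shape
(7,)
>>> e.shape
(31, 7)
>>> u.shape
(31, 2, 7)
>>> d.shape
(31, 3, 2, 31)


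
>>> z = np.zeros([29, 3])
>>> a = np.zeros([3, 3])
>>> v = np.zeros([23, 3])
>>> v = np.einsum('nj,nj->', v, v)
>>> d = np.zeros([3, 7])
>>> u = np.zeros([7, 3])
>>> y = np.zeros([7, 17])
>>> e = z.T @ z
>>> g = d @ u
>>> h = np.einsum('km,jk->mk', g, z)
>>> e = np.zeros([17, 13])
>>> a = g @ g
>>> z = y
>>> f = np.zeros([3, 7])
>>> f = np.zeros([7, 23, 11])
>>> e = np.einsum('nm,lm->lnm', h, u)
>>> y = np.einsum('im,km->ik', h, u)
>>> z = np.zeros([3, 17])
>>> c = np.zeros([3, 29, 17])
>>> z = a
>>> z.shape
(3, 3)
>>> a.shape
(3, 3)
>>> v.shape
()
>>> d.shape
(3, 7)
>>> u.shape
(7, 3)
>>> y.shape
(3, 7)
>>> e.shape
(7, 3, 3)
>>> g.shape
(3, 3)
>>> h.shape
(3, 3)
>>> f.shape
(7, 23, 11)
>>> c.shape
(3, 29, 17)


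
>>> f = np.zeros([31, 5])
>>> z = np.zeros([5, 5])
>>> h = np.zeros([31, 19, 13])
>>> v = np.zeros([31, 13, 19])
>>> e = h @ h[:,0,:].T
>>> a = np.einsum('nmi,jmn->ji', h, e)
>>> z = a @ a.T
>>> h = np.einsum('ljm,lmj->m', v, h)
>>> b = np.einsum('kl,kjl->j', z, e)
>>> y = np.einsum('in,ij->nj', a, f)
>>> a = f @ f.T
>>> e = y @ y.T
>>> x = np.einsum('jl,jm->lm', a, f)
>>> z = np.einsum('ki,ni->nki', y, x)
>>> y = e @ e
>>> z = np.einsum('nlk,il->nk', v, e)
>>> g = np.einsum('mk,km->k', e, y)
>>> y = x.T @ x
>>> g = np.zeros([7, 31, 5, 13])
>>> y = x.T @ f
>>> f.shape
(31, 5)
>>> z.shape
(31, 19)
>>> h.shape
(19,)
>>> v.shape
(31, 13, 19)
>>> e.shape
(13, 13)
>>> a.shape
(31, 31)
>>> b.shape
(19,)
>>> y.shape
(5, 5)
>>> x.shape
(31, 5)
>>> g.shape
(7, 31, 5, 13)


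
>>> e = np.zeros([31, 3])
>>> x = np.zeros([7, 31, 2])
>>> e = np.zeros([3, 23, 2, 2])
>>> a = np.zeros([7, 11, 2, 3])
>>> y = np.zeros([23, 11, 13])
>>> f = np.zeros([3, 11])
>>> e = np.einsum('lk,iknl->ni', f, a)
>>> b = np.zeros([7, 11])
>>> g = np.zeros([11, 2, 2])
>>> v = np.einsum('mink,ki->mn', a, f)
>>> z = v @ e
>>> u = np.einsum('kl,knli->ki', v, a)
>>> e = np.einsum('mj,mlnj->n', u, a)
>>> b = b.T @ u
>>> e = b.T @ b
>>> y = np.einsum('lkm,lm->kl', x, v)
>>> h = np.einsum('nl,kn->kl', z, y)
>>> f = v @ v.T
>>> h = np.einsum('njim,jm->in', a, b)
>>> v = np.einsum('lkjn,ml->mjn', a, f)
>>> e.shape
(3, 3)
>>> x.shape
(7, 31, 2)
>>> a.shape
(7, 11, 2, 3)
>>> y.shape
(31, 7)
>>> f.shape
(7, 7)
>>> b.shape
(11, 3)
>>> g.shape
(11, 2, 2)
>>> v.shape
(7, 2, 3)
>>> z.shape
(7, 7)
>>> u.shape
(7, 3)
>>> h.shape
(2, 7)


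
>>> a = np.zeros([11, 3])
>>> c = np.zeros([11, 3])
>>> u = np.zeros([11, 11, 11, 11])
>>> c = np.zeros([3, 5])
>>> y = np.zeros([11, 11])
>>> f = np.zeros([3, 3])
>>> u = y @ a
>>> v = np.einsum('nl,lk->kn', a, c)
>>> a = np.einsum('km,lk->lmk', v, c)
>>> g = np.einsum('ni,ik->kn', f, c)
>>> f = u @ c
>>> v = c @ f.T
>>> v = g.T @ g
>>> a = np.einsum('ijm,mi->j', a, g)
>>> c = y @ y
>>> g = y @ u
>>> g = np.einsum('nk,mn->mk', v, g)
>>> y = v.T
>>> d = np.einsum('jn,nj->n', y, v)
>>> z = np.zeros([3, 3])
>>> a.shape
(11,)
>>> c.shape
(11, 11)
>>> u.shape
(11, 3)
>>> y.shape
(3, 3)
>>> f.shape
(11, 5)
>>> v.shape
(3, 3)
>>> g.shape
(11, 3)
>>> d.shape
(3,)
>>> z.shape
(3, 3)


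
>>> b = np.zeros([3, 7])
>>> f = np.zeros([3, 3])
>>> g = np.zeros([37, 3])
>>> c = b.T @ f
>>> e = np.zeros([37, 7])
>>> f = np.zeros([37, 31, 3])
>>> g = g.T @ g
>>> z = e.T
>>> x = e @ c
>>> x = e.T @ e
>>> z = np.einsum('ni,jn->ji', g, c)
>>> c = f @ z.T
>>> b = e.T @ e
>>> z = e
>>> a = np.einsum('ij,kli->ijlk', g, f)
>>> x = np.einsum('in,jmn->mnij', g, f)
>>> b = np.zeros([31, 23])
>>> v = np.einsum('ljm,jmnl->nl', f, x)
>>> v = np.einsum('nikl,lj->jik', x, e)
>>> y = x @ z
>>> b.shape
(31, 23)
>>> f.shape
(37, 31, 3)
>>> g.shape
(3, 3)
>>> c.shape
(37, 31, 7)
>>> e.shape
(37, 7)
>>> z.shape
(37, 7)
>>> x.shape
(31, 3, 3, 37)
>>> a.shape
(3, 3, 31, 37)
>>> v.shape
(7, 3, 3)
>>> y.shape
(31, 3, 3, 7)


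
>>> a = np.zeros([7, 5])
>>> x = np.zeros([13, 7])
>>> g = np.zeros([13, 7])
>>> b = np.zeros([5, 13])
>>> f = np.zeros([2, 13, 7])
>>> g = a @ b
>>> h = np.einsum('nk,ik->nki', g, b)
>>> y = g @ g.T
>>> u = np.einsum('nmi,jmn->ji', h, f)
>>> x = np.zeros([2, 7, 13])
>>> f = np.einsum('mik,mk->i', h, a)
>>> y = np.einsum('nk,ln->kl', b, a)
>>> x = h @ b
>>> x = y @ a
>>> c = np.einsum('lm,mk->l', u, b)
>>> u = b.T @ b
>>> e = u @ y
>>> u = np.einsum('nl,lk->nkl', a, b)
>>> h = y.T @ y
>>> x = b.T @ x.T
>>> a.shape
(7, 5)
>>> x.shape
(13, 13)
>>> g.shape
(7, 13)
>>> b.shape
(5, 13)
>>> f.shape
(13,)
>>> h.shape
(7, 7)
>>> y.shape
(13, 7)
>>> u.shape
(7, 13, 5)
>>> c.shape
(2,)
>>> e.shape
(13, 7)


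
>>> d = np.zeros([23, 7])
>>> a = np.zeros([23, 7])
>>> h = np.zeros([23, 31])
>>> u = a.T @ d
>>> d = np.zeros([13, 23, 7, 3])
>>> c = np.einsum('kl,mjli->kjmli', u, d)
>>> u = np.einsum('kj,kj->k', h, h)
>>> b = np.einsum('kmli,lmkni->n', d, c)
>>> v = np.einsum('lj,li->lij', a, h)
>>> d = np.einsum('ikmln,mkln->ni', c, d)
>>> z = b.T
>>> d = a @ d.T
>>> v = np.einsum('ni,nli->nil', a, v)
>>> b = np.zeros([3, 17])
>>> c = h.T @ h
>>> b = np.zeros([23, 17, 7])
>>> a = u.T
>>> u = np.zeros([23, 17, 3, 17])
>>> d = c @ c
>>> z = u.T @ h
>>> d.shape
(31, 31)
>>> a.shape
(23,)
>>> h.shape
(23, 31)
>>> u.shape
(23, 17, 3, 17)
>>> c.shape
(31, 31)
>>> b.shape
(23, 17, 7)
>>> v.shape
(23, 7, 31)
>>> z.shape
(17, 3, 17, 31)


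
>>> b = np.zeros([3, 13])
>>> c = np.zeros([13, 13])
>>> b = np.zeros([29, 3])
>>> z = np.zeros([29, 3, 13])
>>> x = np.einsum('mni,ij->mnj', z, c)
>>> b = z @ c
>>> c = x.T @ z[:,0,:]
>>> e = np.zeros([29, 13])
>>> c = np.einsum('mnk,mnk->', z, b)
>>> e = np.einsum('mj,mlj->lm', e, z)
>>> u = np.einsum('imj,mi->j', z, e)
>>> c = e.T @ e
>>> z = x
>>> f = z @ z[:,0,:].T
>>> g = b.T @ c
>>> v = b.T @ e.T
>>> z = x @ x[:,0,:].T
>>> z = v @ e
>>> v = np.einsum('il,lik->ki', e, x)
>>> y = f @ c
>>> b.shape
(29, 3, 13)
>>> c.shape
(29, 29)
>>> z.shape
(13, 3, 29)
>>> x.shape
(29, 3, 13)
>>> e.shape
(3, 29)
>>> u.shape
(13,)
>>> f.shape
(29, 3, 29)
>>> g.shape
(13, 3, 29)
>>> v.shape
(13, 3)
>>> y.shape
(29, 3, 29)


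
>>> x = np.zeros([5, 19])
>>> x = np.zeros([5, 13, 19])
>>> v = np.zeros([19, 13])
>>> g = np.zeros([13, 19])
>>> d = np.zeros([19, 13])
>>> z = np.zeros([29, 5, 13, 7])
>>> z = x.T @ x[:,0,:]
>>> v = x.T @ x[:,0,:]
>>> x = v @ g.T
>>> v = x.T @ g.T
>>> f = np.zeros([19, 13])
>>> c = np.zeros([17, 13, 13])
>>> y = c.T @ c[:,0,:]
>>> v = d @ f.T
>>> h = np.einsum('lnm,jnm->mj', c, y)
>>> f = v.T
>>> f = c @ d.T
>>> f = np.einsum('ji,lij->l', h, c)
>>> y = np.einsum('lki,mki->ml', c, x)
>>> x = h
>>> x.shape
(13, 13)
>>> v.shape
(19, 19)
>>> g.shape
(13, 19)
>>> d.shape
(19, 13)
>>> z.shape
(19, 13, 19)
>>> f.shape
(17,)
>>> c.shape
(17, 13, 13)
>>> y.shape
(19, 17)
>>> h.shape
(13, 13)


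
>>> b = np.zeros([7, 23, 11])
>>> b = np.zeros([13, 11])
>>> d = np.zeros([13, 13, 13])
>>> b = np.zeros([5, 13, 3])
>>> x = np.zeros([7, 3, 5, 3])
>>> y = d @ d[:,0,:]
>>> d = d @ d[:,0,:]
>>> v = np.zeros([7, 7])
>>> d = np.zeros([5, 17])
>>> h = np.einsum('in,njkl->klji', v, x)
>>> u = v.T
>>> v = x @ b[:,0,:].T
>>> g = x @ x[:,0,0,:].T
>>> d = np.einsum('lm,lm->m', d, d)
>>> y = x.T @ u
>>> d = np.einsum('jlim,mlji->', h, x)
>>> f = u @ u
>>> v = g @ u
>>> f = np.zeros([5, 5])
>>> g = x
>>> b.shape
(5, 13, 3)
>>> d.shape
()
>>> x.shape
(7, 3, 5, 3)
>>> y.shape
(3, 5, 3, 7)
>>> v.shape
(7, 3, 5, 7)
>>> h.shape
(5, 3, 3, 7)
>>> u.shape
(7, 7)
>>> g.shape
(7, 3, 5, 3)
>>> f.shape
(5, 5)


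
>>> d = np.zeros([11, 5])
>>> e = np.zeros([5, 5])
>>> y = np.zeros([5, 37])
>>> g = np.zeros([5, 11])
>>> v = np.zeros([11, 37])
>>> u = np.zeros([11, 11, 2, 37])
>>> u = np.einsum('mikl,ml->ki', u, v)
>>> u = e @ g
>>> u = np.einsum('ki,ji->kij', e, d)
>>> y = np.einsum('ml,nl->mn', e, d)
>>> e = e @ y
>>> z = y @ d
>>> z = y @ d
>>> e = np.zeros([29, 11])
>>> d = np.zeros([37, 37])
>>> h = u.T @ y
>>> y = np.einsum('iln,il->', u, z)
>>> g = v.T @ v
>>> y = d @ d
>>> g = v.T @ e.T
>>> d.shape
(37, 37)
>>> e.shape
(29, 11)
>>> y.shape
(37, 37)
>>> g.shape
(37, 29)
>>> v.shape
(11, 37)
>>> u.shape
(5, 5, 11)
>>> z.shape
(5, 5)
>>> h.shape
(11, 5, 11)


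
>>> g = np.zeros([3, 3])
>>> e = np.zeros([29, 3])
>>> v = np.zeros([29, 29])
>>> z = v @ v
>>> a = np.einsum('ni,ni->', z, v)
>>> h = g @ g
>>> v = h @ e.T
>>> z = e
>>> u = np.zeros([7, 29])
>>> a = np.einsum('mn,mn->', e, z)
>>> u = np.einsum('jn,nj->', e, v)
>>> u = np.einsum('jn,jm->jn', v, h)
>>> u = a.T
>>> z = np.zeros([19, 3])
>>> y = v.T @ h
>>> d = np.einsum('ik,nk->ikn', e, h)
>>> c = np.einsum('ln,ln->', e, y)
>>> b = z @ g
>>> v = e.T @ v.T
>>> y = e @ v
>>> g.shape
(3, 3)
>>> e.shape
(29, 3)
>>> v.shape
(3, 3)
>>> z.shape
(19, 3)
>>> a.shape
()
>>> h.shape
(3, 3)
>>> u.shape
()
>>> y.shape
(29, 3)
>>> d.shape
(29, 3, 3)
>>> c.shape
()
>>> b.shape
(19, 3)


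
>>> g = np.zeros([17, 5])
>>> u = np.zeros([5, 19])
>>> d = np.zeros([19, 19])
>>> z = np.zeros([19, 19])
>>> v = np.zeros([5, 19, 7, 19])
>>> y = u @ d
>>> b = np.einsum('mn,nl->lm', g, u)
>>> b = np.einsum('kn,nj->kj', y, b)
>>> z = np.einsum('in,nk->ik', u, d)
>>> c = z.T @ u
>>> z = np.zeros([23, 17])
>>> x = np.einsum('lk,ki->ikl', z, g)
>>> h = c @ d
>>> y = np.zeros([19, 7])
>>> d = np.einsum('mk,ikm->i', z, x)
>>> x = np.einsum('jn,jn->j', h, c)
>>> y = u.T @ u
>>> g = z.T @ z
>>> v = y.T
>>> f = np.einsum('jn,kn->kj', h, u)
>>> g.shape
(17, 17)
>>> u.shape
(5, 19)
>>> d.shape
(5,)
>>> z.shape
(23, 17)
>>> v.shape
(19, 19)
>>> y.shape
(19, 19)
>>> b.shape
(5, 17)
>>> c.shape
(19, 19)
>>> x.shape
(19,)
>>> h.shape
(19, 19)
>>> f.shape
(5, 19)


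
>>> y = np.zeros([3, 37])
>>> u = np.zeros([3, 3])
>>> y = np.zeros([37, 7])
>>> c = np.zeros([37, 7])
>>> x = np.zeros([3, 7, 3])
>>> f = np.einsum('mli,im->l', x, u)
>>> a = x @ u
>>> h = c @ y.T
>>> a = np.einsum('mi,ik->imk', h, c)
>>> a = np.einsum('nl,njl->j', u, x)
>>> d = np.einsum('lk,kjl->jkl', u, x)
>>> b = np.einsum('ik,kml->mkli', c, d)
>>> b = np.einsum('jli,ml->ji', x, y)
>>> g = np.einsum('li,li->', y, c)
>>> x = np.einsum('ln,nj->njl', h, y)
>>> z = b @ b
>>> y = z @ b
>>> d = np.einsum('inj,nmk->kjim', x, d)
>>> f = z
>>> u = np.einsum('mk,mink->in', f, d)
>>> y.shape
(3, 3)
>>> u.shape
(37, 37)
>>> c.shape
(37, 7)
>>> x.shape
(37, 7, 37)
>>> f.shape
(3, 3)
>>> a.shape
(7,)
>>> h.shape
(37, 37)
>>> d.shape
(3, 37, 37, 3)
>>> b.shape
(3, 3)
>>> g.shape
()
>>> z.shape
(3, 3)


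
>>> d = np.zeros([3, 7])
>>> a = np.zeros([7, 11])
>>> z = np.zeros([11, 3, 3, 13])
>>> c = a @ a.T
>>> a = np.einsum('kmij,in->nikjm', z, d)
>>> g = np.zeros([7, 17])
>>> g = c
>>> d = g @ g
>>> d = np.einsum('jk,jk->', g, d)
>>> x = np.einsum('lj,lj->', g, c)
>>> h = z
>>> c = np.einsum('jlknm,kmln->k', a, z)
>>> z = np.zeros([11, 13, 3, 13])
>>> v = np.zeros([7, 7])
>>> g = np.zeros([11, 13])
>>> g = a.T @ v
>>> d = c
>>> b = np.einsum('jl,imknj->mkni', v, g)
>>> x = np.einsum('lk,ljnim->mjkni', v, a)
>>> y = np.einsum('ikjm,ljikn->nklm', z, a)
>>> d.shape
(11,)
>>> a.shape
(7, 3, 11, 13, 3)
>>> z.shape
(11, 13, 3, 13)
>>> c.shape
(11,)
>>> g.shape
(3, 13, 11, 3, 7)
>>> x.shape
(3, 3, 7, 11, 13)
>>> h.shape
(11, 3, 3, 13)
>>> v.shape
(7, 7)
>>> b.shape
(13, 11, 3, 3)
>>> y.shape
(3, 13, 7, 13)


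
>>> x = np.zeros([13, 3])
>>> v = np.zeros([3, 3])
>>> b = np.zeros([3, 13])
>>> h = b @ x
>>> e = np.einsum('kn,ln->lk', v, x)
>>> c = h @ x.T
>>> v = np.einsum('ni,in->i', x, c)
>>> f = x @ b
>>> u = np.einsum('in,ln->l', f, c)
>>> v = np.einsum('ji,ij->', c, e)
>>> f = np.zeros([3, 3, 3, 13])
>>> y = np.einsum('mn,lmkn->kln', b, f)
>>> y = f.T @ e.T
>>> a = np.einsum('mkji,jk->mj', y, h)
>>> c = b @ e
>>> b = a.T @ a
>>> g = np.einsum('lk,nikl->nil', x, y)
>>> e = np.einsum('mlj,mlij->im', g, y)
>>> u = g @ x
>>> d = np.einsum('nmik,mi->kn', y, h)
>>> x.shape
(13, 3)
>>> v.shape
()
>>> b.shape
(3, 3)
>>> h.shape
(3, 3)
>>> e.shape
(3, 13)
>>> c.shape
(3, 3)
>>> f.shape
(3, 3, 3, 13)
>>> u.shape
(13, 3, 3)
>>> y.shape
(13, 3, 3, 13)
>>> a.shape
(13, 3)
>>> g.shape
(13, 3, 13)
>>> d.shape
(13, 13)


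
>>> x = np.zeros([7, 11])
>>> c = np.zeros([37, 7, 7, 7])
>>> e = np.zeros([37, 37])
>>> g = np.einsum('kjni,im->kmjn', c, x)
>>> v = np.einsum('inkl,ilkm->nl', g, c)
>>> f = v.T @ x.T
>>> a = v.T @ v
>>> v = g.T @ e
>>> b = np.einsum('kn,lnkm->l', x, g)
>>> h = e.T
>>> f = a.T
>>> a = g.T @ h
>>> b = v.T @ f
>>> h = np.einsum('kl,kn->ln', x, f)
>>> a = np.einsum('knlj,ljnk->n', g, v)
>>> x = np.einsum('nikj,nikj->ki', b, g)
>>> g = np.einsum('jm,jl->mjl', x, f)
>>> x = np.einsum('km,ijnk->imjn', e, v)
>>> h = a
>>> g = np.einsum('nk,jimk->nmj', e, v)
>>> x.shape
(7, 37, 7, 11)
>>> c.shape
(37, 7, 7, 7)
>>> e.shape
(37, 37)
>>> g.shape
(37, 11, 7)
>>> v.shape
(7, 7, 11, 37)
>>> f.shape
(7, 7)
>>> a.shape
(11,)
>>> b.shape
(37, 11, 7, 7)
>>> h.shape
(11,)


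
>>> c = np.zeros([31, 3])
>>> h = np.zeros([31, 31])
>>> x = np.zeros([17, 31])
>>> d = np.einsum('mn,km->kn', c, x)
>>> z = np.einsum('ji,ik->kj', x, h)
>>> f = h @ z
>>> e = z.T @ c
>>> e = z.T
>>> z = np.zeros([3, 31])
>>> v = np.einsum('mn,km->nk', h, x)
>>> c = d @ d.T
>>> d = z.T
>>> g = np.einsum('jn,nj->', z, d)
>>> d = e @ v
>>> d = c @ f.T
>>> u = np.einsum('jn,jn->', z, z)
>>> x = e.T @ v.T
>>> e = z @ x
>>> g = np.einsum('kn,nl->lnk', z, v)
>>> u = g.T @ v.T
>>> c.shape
(17, 17)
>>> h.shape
(31, 31)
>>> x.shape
(31, 31)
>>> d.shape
(17, 31)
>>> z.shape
(3, 31)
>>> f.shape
(31, 17)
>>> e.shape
(3, 31)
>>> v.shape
(31, 17)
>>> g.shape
(17, 31, 3)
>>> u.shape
(3, 31, 31)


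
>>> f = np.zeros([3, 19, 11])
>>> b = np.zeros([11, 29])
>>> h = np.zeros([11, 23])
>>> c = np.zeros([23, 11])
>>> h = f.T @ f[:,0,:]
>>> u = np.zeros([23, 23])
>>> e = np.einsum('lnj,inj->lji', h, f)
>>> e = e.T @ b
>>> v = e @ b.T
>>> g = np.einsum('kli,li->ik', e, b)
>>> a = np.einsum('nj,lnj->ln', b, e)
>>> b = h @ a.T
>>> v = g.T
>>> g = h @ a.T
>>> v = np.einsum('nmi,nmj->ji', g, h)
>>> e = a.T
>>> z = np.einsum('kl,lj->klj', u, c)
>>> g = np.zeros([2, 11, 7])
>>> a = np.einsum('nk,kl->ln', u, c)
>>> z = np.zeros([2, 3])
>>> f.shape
(3, 19, 11)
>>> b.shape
(11, 19, 3)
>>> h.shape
(11, 19, 11)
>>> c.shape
(23, 11)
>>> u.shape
(23, 23)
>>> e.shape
(11, 3)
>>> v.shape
(11, 3)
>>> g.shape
(2, 11, 7)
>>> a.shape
(11, 23)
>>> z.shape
(2, 3)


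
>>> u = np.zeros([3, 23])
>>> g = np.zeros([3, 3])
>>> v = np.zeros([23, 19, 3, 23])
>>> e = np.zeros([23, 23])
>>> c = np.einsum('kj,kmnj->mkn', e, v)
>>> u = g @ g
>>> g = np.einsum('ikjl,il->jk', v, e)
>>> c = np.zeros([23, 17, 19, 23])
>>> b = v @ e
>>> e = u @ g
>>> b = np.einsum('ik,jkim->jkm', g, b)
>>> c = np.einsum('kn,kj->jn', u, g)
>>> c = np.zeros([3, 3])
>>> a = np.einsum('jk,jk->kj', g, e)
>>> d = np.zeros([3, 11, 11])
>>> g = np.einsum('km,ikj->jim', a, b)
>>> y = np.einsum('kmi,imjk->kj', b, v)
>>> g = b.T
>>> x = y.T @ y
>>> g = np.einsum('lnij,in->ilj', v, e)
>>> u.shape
(3, 3)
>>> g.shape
(3, 23, 23)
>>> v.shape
(23, 19, 3, 23)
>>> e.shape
(3, 19)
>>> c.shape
(3, 3)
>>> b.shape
(23, 19, 23)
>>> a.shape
(19, 3)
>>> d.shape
(3, 11, 11)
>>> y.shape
(23, 3)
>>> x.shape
(3, 3)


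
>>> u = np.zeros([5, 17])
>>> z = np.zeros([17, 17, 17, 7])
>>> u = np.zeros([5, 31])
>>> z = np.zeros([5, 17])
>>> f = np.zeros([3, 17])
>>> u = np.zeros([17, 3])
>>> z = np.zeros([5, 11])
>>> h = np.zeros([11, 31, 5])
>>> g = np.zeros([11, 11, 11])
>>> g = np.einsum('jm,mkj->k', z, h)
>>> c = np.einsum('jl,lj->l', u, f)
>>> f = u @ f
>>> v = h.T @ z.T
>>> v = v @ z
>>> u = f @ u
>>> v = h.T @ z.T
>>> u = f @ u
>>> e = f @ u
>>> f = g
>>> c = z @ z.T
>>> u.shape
(17, 3)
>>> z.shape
(5, 11)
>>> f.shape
(31,)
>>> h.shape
(11, 31, 5)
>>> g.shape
(31,)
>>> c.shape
(5, 5)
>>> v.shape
(5, 31, 5)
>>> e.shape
(17, 3)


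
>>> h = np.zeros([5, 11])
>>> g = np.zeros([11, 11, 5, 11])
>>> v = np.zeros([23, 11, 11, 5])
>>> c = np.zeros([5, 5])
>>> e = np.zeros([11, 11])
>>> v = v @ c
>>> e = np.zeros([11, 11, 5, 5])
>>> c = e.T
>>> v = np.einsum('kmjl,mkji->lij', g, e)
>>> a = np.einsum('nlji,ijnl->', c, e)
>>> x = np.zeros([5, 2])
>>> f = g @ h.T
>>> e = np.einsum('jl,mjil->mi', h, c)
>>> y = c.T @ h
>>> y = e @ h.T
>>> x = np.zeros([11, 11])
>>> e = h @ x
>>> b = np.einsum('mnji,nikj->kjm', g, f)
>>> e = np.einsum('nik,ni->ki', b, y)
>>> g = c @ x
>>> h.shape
(5, 11)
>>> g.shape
(5, 5, 11, 11)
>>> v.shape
(11, 5, 5)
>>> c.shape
(5, 5, 11, 11)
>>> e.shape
(11, 5)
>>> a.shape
()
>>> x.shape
(11, 11)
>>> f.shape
(11, 11, 5, 5)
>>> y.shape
(5, 5)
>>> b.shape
(5, 5, 11)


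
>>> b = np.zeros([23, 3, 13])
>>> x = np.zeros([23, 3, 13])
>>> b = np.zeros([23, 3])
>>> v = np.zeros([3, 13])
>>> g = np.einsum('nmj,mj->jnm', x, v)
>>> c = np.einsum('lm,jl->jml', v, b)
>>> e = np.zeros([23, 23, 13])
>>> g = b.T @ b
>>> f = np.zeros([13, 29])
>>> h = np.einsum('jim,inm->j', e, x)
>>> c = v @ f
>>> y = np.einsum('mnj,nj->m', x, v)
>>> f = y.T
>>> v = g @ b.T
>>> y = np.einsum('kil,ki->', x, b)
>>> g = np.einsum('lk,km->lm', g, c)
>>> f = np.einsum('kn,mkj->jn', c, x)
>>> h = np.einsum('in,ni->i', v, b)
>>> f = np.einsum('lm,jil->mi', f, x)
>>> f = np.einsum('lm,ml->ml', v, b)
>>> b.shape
(23, 3)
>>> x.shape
(23, 3, 13)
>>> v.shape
(3, 23)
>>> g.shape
(3, 29)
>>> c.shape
(3, 29)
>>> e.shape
(23, 23, 13)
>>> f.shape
(23, 3)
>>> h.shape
(3,)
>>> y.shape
()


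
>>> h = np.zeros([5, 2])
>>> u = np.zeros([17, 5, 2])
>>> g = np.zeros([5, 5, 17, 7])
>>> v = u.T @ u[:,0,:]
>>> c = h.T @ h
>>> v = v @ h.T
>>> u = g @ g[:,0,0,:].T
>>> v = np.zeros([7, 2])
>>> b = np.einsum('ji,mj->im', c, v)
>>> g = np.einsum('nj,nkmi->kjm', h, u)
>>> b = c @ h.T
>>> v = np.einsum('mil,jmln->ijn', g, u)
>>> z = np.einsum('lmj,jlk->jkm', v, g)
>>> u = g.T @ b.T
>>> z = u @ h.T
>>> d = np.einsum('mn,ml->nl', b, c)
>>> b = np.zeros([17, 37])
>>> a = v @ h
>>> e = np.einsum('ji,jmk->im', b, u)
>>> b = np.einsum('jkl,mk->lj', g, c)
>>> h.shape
(5, 2)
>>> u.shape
(17, 2, 2)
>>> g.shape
(5, 2, 17)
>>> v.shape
(2, 5, 5)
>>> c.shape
(2, 2)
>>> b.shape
(17, 5)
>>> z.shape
(17, 2, 5)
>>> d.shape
(5, 2)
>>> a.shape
(2, 5, 2)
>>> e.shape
(37, 2)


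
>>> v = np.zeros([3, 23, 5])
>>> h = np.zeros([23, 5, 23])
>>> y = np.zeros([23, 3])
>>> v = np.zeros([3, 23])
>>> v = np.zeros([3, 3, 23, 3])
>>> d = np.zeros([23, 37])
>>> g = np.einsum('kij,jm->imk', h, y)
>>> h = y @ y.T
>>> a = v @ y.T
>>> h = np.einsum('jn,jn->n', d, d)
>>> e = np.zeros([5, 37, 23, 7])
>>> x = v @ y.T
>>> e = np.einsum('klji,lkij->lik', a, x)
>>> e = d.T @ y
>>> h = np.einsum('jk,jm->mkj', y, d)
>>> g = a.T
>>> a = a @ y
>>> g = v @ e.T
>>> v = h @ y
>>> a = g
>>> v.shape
(37, 3, 3)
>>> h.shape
(37, 3, 23)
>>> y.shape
(23, 3)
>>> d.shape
(23, 37)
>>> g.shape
(3, 3, 23, 37)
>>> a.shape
(3, 3, 23, 37)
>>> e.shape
(37, 3)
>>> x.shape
(3, 3, 23, 23)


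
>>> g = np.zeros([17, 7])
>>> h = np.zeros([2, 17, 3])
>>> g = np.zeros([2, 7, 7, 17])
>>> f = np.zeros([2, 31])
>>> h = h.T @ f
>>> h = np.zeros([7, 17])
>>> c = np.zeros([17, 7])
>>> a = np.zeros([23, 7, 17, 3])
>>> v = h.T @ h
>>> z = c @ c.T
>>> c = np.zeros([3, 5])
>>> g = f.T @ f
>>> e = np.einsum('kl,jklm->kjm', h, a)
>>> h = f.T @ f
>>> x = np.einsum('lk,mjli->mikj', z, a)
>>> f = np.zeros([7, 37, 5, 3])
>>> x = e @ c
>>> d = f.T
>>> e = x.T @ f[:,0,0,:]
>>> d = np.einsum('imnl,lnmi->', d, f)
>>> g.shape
(31, 31)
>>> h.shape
(31, 31)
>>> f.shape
(7, 37, 5, 3)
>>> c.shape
(3, 5)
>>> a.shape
(23, 7, 17, 3)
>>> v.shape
(17, 17)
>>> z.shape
(17, 17)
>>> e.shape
(5, 23, 3)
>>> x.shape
(7, 23, 5)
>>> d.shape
()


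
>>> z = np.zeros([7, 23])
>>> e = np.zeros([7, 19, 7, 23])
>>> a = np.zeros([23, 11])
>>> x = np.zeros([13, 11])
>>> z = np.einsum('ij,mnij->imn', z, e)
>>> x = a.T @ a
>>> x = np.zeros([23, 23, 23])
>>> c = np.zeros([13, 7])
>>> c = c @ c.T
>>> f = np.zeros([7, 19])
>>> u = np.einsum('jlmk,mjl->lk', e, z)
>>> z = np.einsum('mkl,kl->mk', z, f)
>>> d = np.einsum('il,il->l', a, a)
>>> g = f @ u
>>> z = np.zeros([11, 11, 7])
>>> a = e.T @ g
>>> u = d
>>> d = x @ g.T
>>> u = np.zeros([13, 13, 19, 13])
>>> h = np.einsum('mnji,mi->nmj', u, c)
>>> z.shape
(11, 11, 7)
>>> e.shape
(7, 19, 7, 23)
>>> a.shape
(23, 7, 19, 23)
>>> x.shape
(23, 23, 23)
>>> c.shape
(13, 13)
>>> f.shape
(7, 19)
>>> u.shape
(13, 13, 19, 13)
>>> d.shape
(23, 23, 7)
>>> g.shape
(7, 23)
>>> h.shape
(13, 13, 19)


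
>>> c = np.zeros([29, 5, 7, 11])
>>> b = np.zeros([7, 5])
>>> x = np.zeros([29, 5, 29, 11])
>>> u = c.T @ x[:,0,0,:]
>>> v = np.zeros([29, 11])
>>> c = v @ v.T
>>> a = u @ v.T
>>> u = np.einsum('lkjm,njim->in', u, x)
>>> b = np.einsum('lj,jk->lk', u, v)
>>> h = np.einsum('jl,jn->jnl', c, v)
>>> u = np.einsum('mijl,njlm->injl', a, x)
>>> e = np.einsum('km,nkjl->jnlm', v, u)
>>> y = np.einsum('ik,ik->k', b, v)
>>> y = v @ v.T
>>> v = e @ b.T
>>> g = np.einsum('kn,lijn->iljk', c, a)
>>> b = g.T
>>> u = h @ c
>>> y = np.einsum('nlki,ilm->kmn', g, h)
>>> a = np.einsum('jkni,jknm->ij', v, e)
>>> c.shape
(29, 29)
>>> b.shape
(29, 5, 11, 7)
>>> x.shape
(29, 5, 29, 11)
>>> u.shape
(29, 11, 29)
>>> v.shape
(5, 7, 29, 29)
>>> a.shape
(29, 5)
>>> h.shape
(29, 11, 29)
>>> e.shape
(5, 7, 29, 11)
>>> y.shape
(5, 29, 7)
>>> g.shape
(7, 11, 5, 29)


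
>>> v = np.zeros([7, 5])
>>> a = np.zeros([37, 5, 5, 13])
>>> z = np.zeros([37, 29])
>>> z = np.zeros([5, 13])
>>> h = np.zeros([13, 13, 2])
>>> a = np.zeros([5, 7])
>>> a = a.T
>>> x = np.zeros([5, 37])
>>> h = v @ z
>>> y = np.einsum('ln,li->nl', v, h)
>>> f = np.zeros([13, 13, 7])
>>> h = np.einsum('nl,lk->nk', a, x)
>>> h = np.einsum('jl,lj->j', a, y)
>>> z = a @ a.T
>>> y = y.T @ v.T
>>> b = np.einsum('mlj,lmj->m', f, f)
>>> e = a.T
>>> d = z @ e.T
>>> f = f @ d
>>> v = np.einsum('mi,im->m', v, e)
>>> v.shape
(7,)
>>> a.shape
(7, 5)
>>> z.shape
(7, 7)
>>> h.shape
(7,)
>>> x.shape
(5, 37)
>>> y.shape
(7, 7)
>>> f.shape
(13, 13, 5)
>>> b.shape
(13,)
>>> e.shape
(5, 7)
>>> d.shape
(7, 5)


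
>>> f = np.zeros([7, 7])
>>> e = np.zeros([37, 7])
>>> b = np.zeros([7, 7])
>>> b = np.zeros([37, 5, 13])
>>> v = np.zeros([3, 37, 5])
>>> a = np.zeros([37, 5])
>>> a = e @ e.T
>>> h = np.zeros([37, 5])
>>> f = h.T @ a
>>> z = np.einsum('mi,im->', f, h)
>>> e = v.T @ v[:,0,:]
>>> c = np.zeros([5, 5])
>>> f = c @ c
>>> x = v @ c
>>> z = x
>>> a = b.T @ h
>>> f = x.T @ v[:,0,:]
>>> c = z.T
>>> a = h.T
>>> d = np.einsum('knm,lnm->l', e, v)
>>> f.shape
(5, 37, 5)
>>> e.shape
(5, 37, 5)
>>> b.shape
(37, 5, 13)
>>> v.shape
(3, 37, 5)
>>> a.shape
(5, 37)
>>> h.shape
(37, 5)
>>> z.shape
(3, 37, 5)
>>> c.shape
(5, 37, 3)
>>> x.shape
(3, 37, 5)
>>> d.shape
(3,)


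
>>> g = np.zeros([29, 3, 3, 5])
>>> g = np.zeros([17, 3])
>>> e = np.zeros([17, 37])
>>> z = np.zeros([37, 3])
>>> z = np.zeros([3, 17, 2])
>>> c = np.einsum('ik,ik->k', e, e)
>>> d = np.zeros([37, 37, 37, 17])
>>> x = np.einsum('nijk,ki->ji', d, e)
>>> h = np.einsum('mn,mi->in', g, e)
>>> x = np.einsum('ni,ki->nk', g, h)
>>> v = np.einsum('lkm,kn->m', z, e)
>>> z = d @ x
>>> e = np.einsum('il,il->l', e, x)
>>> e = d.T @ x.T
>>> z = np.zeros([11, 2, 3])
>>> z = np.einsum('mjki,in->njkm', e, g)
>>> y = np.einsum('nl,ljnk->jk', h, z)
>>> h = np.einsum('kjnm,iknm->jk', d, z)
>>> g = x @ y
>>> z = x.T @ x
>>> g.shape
(17, 17)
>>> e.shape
(17, 37, 37, 17)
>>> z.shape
(37, 37)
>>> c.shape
(37,)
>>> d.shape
(37, 37, 37, 17)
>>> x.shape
(17, 37)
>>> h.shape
(37, 37)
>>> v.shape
(2,)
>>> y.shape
(37, 17)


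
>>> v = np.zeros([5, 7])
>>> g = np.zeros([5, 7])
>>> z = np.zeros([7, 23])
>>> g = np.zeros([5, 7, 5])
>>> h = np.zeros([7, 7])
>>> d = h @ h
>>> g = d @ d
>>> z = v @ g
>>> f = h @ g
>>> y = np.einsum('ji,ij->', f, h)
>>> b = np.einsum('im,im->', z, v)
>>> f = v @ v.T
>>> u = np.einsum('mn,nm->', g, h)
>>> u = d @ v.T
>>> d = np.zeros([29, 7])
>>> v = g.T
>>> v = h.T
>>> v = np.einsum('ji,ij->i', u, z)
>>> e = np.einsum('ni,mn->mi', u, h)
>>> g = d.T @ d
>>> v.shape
(5,)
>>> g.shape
(7, 7)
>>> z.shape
(5, 7)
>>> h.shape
(7, 7)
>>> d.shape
(29, 7)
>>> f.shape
(5, 5)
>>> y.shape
()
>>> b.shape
()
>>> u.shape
(7, 5)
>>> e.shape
(7, 5)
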